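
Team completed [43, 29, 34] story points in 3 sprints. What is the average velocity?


Formula: Avg velocity = Total points / Number of sprints
Points: [43, 29, 34]
Sum = 43 + 29 + 34 = 106
Avg velocity = 106 / 3 = 35.33 points/sprint

35.33 points/sprint


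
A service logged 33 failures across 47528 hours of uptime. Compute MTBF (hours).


Formula: MTBF = Total operating time / Number of failures
MTBF = 47528 / 33
MTBF = 1440.24 hours

1440.24 hours


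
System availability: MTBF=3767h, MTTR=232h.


Availability = MTBF / (MTBF + MTTR)
Availability = 3767 / (3767 + 232)
Availability = 3767 / 3999
Availability = 94.1985%

94.1985%


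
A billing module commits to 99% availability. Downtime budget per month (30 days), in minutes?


Formula: allowed downtime = period * (100 - SLA) / 100
Period (month (30 days)) = 43200 minutes
Unavailability fraction = (100 - 99.0) / 100
Allowed downtime = 43200 * (100 - 99.0) / 100
Allowed downtime = 432.0 minutes

432.0 minutes


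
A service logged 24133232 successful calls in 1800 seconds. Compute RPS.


Formula: throughput = requests / seconds
throughput = 24133232 / 1800
throughput = 13407.35 requests/second

13407.35 requests/second


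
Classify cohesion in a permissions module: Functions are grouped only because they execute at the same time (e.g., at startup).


Reasoning: Related by timing only
Type: Temporal cohesion

Temporal cohesion


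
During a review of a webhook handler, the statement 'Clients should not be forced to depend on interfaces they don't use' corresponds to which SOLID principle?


This describes the Interface Segregation Principle (ISP)

Interface Segregation Principle (ISP)


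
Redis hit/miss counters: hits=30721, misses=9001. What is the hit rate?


Formula: hit rate = hits / (hits + misses) * 100
hit rate = 30721 / (30721 + 9001) * 100
hit rate = 30721 / 39722 * 100
hit rate = 77.34%

77.34%


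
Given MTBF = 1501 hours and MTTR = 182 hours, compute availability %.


Availability = MTBF / (MTBF + MTTR)
Availability = 1501 / (1501 + 182)
Availability = 1501 / 1683
Availability = 89.186%

89.186%


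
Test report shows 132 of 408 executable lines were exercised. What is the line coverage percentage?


Coverage = covered / total * 100
Coverage = 132 / 408 * 100
Coverage = 32.35%

32.35%


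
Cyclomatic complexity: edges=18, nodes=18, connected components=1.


Formula: V(G) = E - N + 2P
V(G) = 18 - 18 + 2*1
V(G) = 0 + 2
V(G) = 2

2


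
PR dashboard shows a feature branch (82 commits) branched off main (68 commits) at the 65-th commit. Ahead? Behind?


Common ancestor: commit #65
feature commits after divergence: 82 - 65 = 17
main commits after divergence: 68 - 65 = 3
feature is 17 commits ahead of main
main is 3 commits ahead of feature

feature ahead: 17, main ahead: 3


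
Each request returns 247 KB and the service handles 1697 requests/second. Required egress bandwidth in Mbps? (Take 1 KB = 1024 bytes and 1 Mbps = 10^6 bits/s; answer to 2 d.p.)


Formula: Mbps = payload_bytes * RPS * 8 / 1e6
Payload per request = 247 KB = 247 * 1024 = 252928 bytes
Total bytes/sec = 252928 * 1697 = 429218816
Total bits/sec = 429218816 * 8 = 3433750528
Mbps = 3433750528 / 1e6 = 3433.75

3433.75 Mbps


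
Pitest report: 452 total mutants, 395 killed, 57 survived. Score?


Mutation score = killed / total * 100
Mutation score = 395 / 452 * 100
Mutation score = 87.39%

87.39%


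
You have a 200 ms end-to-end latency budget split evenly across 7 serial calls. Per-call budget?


Formula: per_stage = total_budget / stages
per_stage = 200 / 7
per_stage = 28.57 ms

28.57 ms


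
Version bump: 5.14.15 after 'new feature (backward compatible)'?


Current: 5.14.15
Change category: 'new feature (backward compatible)' → minor bump
SemVer rule: minor bump → increment MINOR, reset PATCH to 0 (MAJOR unchanged)
New: 5.15.0

5.15.0


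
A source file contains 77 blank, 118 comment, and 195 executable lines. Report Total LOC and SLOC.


Total LOC = blank + comment + code
Total LOC = 77 + 118 + 195 = 390
SLOC (source only) = code = 195

Total LOC: 390, SLOC: 195


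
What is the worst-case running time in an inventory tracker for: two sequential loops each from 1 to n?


Reasoning: sequential dominates: O(n) + O(n) = O(n)
Complexity: O(n)

O(n)


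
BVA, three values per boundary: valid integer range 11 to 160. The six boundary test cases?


Range: [11, 160]
Boundaries: just below min, min, min+1, max-1, max, just above max
Values: [10, 11, 12, 159, 160, 161]

[10, 11, 12, 159, 160, 161]


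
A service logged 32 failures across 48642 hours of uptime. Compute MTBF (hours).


Formula: MTBF = Total operating time / Number of failures
MTBF = 48642 / 32
MTBF = 1520.06 hours

1520.06 hours


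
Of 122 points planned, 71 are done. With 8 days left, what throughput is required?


Formula: Required rate = Remaining points / Days left
Remaining = 122 - 71 = 51 points
Required rate = 51 / 8 = 6.38 points/day

6.38 points/day


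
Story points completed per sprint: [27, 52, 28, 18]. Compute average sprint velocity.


Formula: Avg velocity = Total points / Number of sprints
Points: [27, 52, 28, 18]
Sum = 27 + 52 + 28 + 18 = 125
Avg velocity = 125 / 4 = 31.25 points/sprint

31.25 points/sprint


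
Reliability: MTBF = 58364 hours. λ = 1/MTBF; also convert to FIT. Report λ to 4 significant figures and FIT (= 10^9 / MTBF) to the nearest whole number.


Formula: λ = 1 / MTBF; FIT = λ × 1e9 = 1e9 / MTBF
λ = 1 / 58364 ≈ 1.713e-05 failures/hour
FIT = 1e9 / 58364 ≈ 17134 failures per 1e9 hours (nearest whole number)

λ = 1.713e-05 /h, FIT = 17134


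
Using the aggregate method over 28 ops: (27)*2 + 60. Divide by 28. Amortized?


Formula: Amortized cost = Total cost / Operations
Total cost = (27 * 2) + (1 * 60)
Total cost = 54 + 60 = 114
Amortized = 114 / 28 = 4.0714

4.0714


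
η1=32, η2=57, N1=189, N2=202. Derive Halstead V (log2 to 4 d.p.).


Formula: V = N * log2(η), where N = N1 + N2 and η = η1 + η2
η = 32 + 57 = 89
N = 189 + 202 = 391
log2(89) ≈ 6.4757
V = 391 * 6.4757 = 2532.00

2532.00


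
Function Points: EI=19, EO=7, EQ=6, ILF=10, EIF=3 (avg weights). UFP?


UFP = EI*4 + EO*5 + EQ*4 + ILF*10 + EIF*7
UFP = 19*4 + 7*5 + 6*4 + 10*10 + 3*7
UFP = 76 + 35 + 24 + 100 + 21
UFP = 256

256


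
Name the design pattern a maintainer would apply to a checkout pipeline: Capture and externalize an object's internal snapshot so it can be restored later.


This matches the Memento pattern

Memento


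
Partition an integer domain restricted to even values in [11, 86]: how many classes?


Constraint: even integers in [11, 86]
Class 1: x < 11 — out-of-range invalid
Class 2: x in [11,86] but odd — wrong type invalid
Class 3: x in [11,86] and even — valid
Class 4: x > 86 — out-of-range invalid
Total equivalence classes: 4

4 equivalence classes


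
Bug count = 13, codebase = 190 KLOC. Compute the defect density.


Defect density = defects / KLOC
Defect density = 13 / 190
Defect density = 0.068 defects/KLOC

0.068 defects/KLOC


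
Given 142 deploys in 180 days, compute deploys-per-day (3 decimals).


Formula: deployments per day = releases / days
= 142 / 180
= 0.789 deploys/day
(equivalently, 5.52 deploys/week)

0.789 deploys/day


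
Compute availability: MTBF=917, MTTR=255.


Availability = MTBF / (MTBF + MTTR)
Availability = 917 / (917 + 255)
Availability = 917 / 1172
Availability = 78.2423%

78.2423%


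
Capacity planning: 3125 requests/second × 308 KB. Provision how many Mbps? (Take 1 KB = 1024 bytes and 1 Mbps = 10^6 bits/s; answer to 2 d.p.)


Formula: Mbps = payload_bytes * RPS * 8 / 1e6
Payload per request = 308 KB = 308 * 1024 = 315392 bytes
Total bytes/sec = 315392 * 3125 = 985600000
Total bits/sec = 985600000 * 8 = 7884800000
Mbps = 7884800000 / 1e6 = 7884.8

7884.8 Mbps


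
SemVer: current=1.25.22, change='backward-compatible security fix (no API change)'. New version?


Current: 1.25.22
Change category: 'backward-compatible security fix (no API change)' → patch bump
SemVer rule: patch bump → increment PATCH (MAJOR and MINOR unchanged)
New: 1.25.23

1.25.23


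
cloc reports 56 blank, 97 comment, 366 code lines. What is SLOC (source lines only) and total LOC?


Total LOC = blank + comment + code
Total LOC = 56 + 97 + 366 = 519
SLOC (source only) = code = 366

Total LOC: 519, SLOC: 366


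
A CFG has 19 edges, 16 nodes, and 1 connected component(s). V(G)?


Formula: V(G) = E - N + 2P
V(G) = 19 - 16 + 2*1
V(G) = 3 + 2
V(G) = 5

5


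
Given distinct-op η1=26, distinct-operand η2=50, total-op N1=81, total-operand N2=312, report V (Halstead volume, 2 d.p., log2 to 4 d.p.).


Formula: V = N * log2(η), where N = N1 + N2 and η = η1 + η2
η = 26 + 50 = 76
N = 81 + 312 = 393
log2(76) ≈ 6.2479
V = 393 * 6.2479 = 2455.42

2455.42


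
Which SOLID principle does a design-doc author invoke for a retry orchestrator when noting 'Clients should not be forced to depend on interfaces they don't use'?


This describes the Interface Segregation Principle (ISP)

Interface Segregation Principle (ISP)


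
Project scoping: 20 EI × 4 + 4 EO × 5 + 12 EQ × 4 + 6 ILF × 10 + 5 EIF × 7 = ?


UFP = EI*4 + EO*5 + EQ*4 + ILF*10 + EIF*7
UFP = 20*4 + 4*5 + 12*4 + 6*10 + 5*7
UFP = 80 + 20 + 48 + 60 + 35
UFP = 243

243


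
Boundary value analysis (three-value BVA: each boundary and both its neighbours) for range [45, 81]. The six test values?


Range: [45, 81]
Boundaries: just below min, min, min+1, max-1, max, just above max
Values: [44, 45, 46, 80, 81, 82]

[44, 45, 46, 80, 81, 82]


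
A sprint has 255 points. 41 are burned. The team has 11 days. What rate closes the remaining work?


Formula: Required rate = Remaining points / Days left
Remaining = 255 - 41 = 214 points
Required rate = 214 / 11 = 19.45 points/day

19.45 points/day


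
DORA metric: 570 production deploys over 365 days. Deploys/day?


Formula: deployments per day = releases / days
= 570 / 365
= 1.562 deploys/day
(equivalently, 10.93 deploys/week)

1.562 deploys/day


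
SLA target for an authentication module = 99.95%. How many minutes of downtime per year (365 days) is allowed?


Formula: allowed downtime = period * (100 - SLA) / 100
Period (year (365 days)) = 525600 minutes
Unavailability fraction = (100 - 99.95) / 100
Allowed downtime = 525600 * (100 - 99.95) / 100
Allowed downtime = 262.8 minutes

262.8 minutes


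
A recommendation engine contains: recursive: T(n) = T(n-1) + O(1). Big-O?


Reasoning: linear recursion with constant work per frame
Complexity: O(n)

O(n)


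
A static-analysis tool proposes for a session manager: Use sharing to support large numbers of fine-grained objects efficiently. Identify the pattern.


This matches the Flyweight pattern

Flyweight


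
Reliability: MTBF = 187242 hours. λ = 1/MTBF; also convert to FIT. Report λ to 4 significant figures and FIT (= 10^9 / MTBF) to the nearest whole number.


Formula: λ = 1 / MTBF; FIT = λ × 1e9 = 1e9 / MTBF
λ = 1 / 187242 ≈ 5.341e-06 failures/hour
FIT = 1e9 / 187242 ≈ 5341 failures per 1e9 hours (nearest whole number)

λ = 5.341e-06 /h, FIT = 5341


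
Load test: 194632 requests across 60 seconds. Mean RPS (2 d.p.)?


Formula: throughput = requests / seconds
throughput = 194632 / 60
throughput = 3243.87 requests/second

3243.87 requests/second


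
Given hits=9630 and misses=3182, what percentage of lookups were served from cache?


Formula: hit rate = hits / (hits + misses) * 100
hit rate = 9630 / (9630 + 3182) * 100
hit rate = 9630 / 12812 * 100
hit rate = 75.16%

75.16%


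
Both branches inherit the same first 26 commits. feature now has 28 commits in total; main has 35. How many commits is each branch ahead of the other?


Common ancestor: commit #26
feature commits after divergence: 28 - 26 = 2
main commits after divergence: 35 - 26 = 9
feature is 2 commits ahead of main
main is 9 commits ahead of feature

feature ahead: 2, main ahead: 9


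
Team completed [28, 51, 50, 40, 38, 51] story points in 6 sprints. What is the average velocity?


Formula: Avg velocity = Total points / Number of sprints
Points: [28, 51, 50, 40, 38, 51]
Sum = 28 + 51 + 50 + 40 + 38 + 51 = 258
Avg velocity = 258 / 6 = 43.0 points/sprint

43.0 points/sprint


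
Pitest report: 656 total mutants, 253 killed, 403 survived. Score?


Mutation score = killed / total * 100
Mutation score = 253 / 656 * 100
Mutation score = 38.57%

38.57%


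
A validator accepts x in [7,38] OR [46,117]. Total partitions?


Valid ranges: [7,38] and [46,117]
Class 1: x < 7 — invalid
Class 2: 7 ≤ x ≤ 38 — valid
Class 3: 38 < x < 46 — invalid (gap between ranges)
Class 4: 46 ≤ x ≤ 117 — valid
Class 5: x > 117 — invalid
Total equivalence classes: 5

5 equivalence classes


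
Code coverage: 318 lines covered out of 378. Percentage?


Coverage = covered / total * 100
Coverage = 318 / 378 * 100
Coverage = 84.13%

84.13%


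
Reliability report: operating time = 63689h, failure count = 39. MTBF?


Formula: MTBF = Total operating time / Number of failures
MTBF = 63689 / 39
MTBF = 1633.05 hours

1633.05 hours


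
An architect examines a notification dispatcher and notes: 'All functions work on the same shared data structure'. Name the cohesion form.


Reasoning: Functions share data
Type: Communicational cohesion

Communicational cohesion


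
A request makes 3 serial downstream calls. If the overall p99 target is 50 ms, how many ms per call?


Formula: per_stage = total_budget / stages
per_stage = 50 / 3
per_stage = 16.67 ms

16.67 ms


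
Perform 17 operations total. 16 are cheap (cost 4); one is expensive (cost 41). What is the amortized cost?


Formula: Amortized cost = Total cost / Operations
Total cost = (16 * 4) + (1 * 41)
Total cost = 64 + 41 = 105
Amortized = 105 / 17 = 6.1765

6.1765


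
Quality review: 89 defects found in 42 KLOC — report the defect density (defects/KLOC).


Defect density = defects / KLOC
Defect density = 89 / 42
Defect density = 2.119 defects/KLOC

2.119 defects/KLOC


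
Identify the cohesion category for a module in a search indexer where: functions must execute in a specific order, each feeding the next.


Reasoning: Output of one is input to next
Type: Sequential cohesion

Sequential cohesion


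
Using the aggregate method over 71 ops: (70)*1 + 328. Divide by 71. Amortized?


Formula: Amortized cost = Total cost / Operations
Total cost = (70 * 1) + (1 * 328)
Total cost = 70 + 328 = 398
Amortized = 398 / 71 = 5.6056

5.6056


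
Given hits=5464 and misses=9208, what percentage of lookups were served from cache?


Formula: hit rate = hits / (hits + misses) * 100
hit rate = 5464 / (5464 + 9208) * 100
hit rate = 5464 / 14672 * 100
hit rate = 37.24%

37.24%


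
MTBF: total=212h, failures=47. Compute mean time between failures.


Formula: MTBF = Total operating time / Number of failures
MTBF = 212 / 47
MTBF = 4.51 hours

4.51 hours


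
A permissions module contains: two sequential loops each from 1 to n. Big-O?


Reasoning: sequential dominates: O(n) + O(n) = O(n)
Complexity: O(n)

O(n)


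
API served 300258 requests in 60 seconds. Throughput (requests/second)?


Formula: throughput = requests / seconds
throughput = 300258 / 60
throughput = 5004.3 requests/second

5004.3 requests/second


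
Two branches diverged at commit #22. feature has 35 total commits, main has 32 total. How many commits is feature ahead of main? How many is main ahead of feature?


Common ancestor: commit #22
feature commits after divergence: 35 - 22 = 13
main commits after divergence: 32 - 22 = 10
feature is 13 commits ahead of main
main is 10 commits ahead of feature

feature ahead: 13, main ahead: 10


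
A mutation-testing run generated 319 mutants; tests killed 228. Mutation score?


Mutation score = killed / total * 100
Mutation score = 228 / 319 * 100
Mutation score = 71.47%

71.47%


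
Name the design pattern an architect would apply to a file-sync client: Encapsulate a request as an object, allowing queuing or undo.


This matches the Command pattern

Command


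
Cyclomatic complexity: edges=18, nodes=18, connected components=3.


Formula: V(G) = E - N + 2P
V(G) = 18 - 18 + 2*3
V(G) = 0 + 6
V(G) = 6

6


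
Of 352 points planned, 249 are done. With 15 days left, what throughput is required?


Formula: Required rate = Remaining points / Days left
Remaining = 352 - 249 = 103 points
Required rate = 103 / 15 = 6.87 points/day

6.87 points/day


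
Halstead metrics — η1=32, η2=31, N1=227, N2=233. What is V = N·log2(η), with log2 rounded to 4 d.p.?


Formula: V = N * log2(η), where N = N1 + N2 and η = η1 + η2
η = 32 + 31 = 63
N = 227 + 233 = 460
log2(63) ≈ 5.9773
V = 460 * 5.9773 = 2749.56

2749.56


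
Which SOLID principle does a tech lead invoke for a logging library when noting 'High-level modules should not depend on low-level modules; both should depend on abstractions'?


This describes the Dependency Inversion Principle (DIP)

Dependency Inversion Principle (DIP)


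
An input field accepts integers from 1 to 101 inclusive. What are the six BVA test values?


Range: [1, 101]
Boundaries: just below min, min, min+1, max-1, max, just above max
Values: [0, 1, 2, 100, 101, 102]

[0, 1, 2, 100, 101, 102]


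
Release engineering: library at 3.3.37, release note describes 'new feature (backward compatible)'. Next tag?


Current: 3.3.37
Change category: 'new feature (backward compatible)' → minor bump
SemVer rule: minor bump → increment MINOR, reset PATCH to 0 (MAJOR unchanged)
New: 3.4.0

3.4.0


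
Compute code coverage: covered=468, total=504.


Coverage = covered / total * 100
Coverage = 468 / 504 * 100
Coverage = 92.86%

92.86%


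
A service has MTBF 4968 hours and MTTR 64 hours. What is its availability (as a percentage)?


Availability = MTBF / (MTBF + MTTR)
Availability = 4968 / (4968 + 64)
Availability = 4968 / 5032
Availability = 98.7281%

98.7281%


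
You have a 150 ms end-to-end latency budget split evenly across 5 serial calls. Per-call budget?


Formula: per_stage = total_budget / stages
per_stage = 150 / 5
per_stage = 30.0 ms

30.0 ms


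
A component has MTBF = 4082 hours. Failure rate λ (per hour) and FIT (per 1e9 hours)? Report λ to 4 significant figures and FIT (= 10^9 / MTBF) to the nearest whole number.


Formula: λ = 1 / MTBF; FIT = λ × 1e9 = 1e9 / MTBF
λ = 1 / 4082 ≈ 2.450e-04 failures/hour
FIT = 1e9 / 4082 ≈ 244978 failures per 1e9 hours (nearest whole number)

λ = 2.450e-04 /h, FIT = 244978


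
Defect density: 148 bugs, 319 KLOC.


Defect density = defects / KLOC
Defect density = 148 / 319
Defect density = 0.464 defects/KLOC

0.464 defects/KLOC


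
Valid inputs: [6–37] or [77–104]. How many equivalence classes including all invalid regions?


Valid ranges: [6,37] and [77,104]
Class 1: x < 6 — invalid
Class 2: 6 ≤ x ≤ 37 — valid
Class 3: 37 < x < 77 — invalid (gap between ranges)
Class 4: 77 ≤ x ≤ 104 — valid
Class 5: x > 104 — invalid
Total equivalence classes: 5

5 equivalence classes


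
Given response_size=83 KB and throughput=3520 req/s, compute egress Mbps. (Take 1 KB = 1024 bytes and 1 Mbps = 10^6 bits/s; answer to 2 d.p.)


Formula: Mbps = payload_bytes * RPS * 8 / 1e6
Payload per request = 83 KB = 83 * 1024 = 84992 bytes
Total bytes/sec = 84992 * 3520 = 299171840
Total bits/sec = 299171840 * 8 = 2393374720
Mbps = 2393374720 / 1e6 = 2393.37

2393.37 Mbps


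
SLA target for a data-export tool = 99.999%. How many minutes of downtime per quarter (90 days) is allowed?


Formula: allowed downtime = period * (100 - SLA) / 100
Period (quarter (90 days)) = 129600 minutes
Unavailability fraction = (100 - 99.999) / 100
Allowed downtime = 129600 * (100 - 99.999) / 100
Allowed downtime = 1.296 minutes

1.296 minutes


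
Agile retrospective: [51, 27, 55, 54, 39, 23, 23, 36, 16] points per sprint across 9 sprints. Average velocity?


Formula: Avg velocity = Total points / Number of sprints
Points: [51, 27, 55, 54, 39, 23, 23, 36, 16]
Sum = 51 + 27 + 55 + 54 + 39 + 23 + 23 + 36 + 16 = 324
Avg velocity = 324 / 9 = 36.0 points/sprint

36.0 points/sprint


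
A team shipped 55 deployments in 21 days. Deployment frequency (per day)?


Formula: deployments per day = releases / days
= 55 / 21
= 2.619 deploys/day
(equivalently, 18.33 deploys/week)

2.619 deploys/day


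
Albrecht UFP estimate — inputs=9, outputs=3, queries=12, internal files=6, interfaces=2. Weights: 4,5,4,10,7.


UFP = EI*4 + EO*5 + EQ*4 + ILF*10 + EIF*7
UFP = 9*4 + 3*5 + 12*4 + 6*10 + 2*7
UFP = 36 + 15 + 48 + 60 + 14
UFP = 173

173


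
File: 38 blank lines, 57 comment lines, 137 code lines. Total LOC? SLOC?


Total LOC = blank + comment + code
Total LOC = 38 + 57 + 137 = 232
SLOC (source only) = code = 137

Total LOC: 232, SLOC: 137


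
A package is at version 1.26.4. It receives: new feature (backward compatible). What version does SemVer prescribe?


Current: 1.26.4
Change category: 'new feature (backward compatible)' → minor bump
SemVer rule: minor bump → increment MINOR, reset PATCH to 0 (MAJOR unchanged)
New: 1.27.0

1.27.0


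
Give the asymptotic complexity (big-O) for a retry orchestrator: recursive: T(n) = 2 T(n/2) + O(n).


Reasoning: master theorem case 2 (merge-sort recurrence)
Complexity: O(n log n)

O(n log n)


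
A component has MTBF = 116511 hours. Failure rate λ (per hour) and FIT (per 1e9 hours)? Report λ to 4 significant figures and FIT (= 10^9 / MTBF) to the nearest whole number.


Formula: λ = 1 / MTBF; FIT = λ × 1e9 = 1e9 / MTBF
λ = 1 / 116511 ≈ 8.583e-06 failures/hour
FIT = 1e9 / 116511 ≈ 8583 failures per 1e9 hours (nearest whole number)

λ = 8.583e-06 /h, FIT = 8583


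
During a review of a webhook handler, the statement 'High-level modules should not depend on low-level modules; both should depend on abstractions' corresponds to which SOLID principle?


This describes the Dependency Inversion Principle (DIP)

Dependency Inversion Principle (DIP)


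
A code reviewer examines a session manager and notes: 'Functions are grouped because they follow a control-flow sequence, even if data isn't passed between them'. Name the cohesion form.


Reasoning: Grouped by order of execution within a routine, not by data flow
Type: Procedural cohesion

Procedural cohesion


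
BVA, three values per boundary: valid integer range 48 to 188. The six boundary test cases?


Range: [48, 188]
Boundaries: just below min, min, min+1, max-1, max, just above max
Values: [47, 48, 49, 187, 188, 189]

[47, 48, 49, 187, 188, 189]


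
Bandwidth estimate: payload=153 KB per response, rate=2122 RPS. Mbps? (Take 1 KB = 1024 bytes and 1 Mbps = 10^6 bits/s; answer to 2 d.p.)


Formula: Mbps = payload_bytes * RPS * 8 / 1e6
Payload per request = 153 KB = 153 * 1024 = 156672 bytes
Total bytes/sec = 156672 * 2122 = 332457984
Total bits/sec = 332457984 * 8 = 2659663872
Mbps = 2659663872 / 1e6 = 2659.66

2659.66 Mbps


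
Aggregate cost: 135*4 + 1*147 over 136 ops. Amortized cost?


Formula: Amortized cost = Total cost / Operations
Total cost = (135 * 4) + (1 * 147)
Total cost = 540 + 147 = 687
Amortized = 687 / 136 = 5.0515

5.0515


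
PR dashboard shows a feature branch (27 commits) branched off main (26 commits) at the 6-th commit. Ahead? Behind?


Common ancestor: commit #6
feature commits after divergence: 27 - 6 = 21
main commits after divergence: 26 - 6 = 20
feature is 21 commits ahead of main
main is 20 commits ahead of feature

feature ahead: 21, main ahead: 20


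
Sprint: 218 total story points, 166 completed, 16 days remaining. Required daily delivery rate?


Formula: Required rate = Remaining points / Days left
Remaining = 218 - 166 = 52 points
Required rate = 52 / 16 = 3.25 points/day

3.25 points/day


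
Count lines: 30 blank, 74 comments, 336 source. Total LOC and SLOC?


Total LOC = blank + comment + code
Total LOC = 30 + 74 + 336 = 440
SLOC (source only) = code = 336

Total LOC: 440, SLOC: 336


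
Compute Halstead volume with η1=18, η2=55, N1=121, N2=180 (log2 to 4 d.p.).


Formula: V = N * log2(η), where N = N1 + N2 and η = η1 + η2
η = 18 + 55 = 73
N = 121 + 180 = 301
log2(73) ≈ 6.1898
V = 301 * 6.1898 = 1863.13

1863.13


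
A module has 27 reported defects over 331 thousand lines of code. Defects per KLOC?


Defect density = defects / KLOC
Defect density = 27 / 331
Defect density = 0.082 defects/KLOC

0.082 defects/KLOC


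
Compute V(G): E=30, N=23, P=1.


Formula: V(G) = E - N + 2P
V(G) = 30 - 23 + 2*1
V(G) = 7 + 2
V(G) = 9

9


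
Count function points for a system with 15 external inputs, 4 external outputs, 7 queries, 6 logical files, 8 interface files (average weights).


UFP = EI*4 + EO*5 + EQ*4 + ILF*10 + EIF*7
UFP = 15*4 + 4*5 + 7*4 + 6*10 + 8*7
UFP = 60 + 20 + 28 + 60 + 56
UFP = 224

224


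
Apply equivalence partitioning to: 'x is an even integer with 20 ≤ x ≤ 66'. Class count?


Constraint: even integers in [20, 66]
Class 1: x < 20 — out-of-range invalid
Class 2: x in [20,66] but odd — wrong type invalid
Class 3: x in [20,66] and even — valid
Class 4: x > 66 — out-of-range invalid
Total equivalence classes: 4

4 equivalence classes


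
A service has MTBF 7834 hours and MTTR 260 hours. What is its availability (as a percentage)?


Availability = MTBF / (MTBF + MTTR)
Availability = 7834 / (7834 + 260)
Availability = 7834 / 8094
Availability = 96.7877%

96.7877%


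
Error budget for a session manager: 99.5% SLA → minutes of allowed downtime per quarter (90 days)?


Formula: allowed downtime = period * (100 - SLA) / 100
Period (quarter (90 days)) = 129600 minutes
Unavailability fraction = (100 - 99.5) / 100
Allowed downtime = 129600 * (100 - 99.5) / 100
Allowed downtime = 648.0 minutes

648.0 minutes


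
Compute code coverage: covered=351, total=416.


Coverage = covered / total * 100
Coverage = 351 / 416 * 100
Coverage = 84.38%

84.38%


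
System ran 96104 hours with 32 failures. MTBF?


Formula: MTBF = Total operating time / Number of failures
MTBF = 96104 / 32
MTBF = 3003.25 hours

3003.25 hours


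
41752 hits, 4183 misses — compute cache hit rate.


Formula: hit rate = hits / (hits + misses) * 100
hit rate = 41752 / (41752 + 4183) * 100
hit rate = 41752 / 45935 * 100
hit rate = 90.89%

90.89%


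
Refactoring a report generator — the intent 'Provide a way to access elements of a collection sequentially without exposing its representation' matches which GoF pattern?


This matches the Iterator pattern

Iterator


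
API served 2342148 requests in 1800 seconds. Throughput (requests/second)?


Formula: throughput = requests / seconds
throughput = 2342148 / 1800
throughput = 1301.19 requests/second

1301.19 requests/second


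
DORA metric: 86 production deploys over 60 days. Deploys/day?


Formula: deployments per day = releases / days
= 86 / 60
= 1.433 deploys/day
(equivalently, 10.03 deploys/week)

1.433 deploys/day


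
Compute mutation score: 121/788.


Mutation score = killed / total * 100
Mutation score = 121 / 788 * 100
Mutation score = 15.36%

15.36%


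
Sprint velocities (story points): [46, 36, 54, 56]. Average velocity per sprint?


Formula: Avg velocity = Total points / Number of sprints
Points: [46, 36, 54, 56]
Sum = 46 + 36 + 54 + 56 = 192
Avg velocity = 192 / 4 = 48.0 points/sprint

48.0 points/sprint


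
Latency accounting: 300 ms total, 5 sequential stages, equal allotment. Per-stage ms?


Formula: per_stage = total_budget / stages
per_stage = 300 / 5
per_stage = 60.0 ms

60.0 ms


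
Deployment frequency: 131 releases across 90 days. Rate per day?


Formula: deployments per day = releases / days
= 131 / 90
= 1.456 deploys/day
(equivalently, 10.19 deploys/week)

1.456 deploys/day


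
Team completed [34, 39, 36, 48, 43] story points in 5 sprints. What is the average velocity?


Formula: Avg velocity = Total points / Number of sprints
Points: [34, 39, 36, 48, 43]
Sum = 34 + 39 + 36 + 48 + 43 = 200
Avg velocity = 200 / 5 = 40.0 points/sprint

40.0 points/sprint


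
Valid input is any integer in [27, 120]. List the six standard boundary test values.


Range: [27, 120]
Boundaries: just below min, min, min+1, max-1, max, just above max
Values: [26, 27, 28, 119, 120, 121]

[26, 27, 28, 119, 120, 121]


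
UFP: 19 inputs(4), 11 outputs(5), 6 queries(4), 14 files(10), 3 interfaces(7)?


UFP = EI*4 + EO*5 + EQ*4 + ILF*10 + EIF*7
UFP = 19*4 + 11*5 + 6*4 + 14*10 + 3*7
UFP = 76 + 55 + 24 + 140 + 21
UFP = 316

316


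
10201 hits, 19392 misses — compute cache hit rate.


Formula: hit rate = hits / (hits + misses) * 100
hit rate = 10201 / (10201 + 19392) * 100
hit rate = 10201 / 29593 * 100
hit rate = 34.47%

34.47%


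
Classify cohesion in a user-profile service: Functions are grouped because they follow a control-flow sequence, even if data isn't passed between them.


Reasoning: Grouped by order of execution within a routine, not by data flow
Type: Procedural cohesion

Procedural cohesion


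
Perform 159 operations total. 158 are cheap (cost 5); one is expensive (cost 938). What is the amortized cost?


Formula: Amortized cost = Total cost / Operations
Total cost = (158 * 5) + (1 * 938)
Total cost = 790 + 938 = 1728
Amortized = 1728 / 159 = 10.8679

10.8679


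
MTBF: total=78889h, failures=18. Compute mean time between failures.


Formula: MTBF = Total operating time / Number of failures
MTBF = 78889 / 18
MTBF = 4382.72 hours

4382.72 hours


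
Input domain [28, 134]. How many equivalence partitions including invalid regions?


Valid range: [28, 134]
Class 1: x < 28 — invalid
Class 2: 28 ≤ x ≤ 134 — valid
Class 3: x > 134 — invalid
Total equivalence classes: 3

3 equivalence classes


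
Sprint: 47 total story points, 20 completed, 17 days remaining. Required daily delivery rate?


Formula: Required rate = Remaining points / Days left
Remaining = 47 - 20 = 27 points
Required rate = 27 / 17 = 1.59 points/day

1.59 points/day


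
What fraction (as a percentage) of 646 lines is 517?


Coverage = covered / total * 100
Coverage = 517 / 646 * 100
Coverage = 80.03%

80.03%


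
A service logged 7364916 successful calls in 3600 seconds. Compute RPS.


Formula: throughput = requests / seconds
throughput = 7364916 / 3600
throughput = 2045.81 requests/second

2045.81 requests/second


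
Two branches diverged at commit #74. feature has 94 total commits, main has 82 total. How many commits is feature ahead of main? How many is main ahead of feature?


Common ancestor: commit #74
feature commits after divergence: 94 - 74 = 20
main commits after divergence: 82 - 74 = 8
feature is 20 commits ahead of main
main is 8 commits ahead of feature

feature ahead: 20, main ahead: 8


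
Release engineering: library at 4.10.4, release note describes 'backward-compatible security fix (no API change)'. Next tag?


Current: 4.10.4
Change category: 'backward-compatible security fix (no API change)' → patch bump
SemVer rule: patch bump → increment PATCH (MAJOR and MINOR unchanged)
New: 4.10.5

4.10.5


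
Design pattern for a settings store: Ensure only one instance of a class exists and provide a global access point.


This matches the Singleton pattern

Singleton


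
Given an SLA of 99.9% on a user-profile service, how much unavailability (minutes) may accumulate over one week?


Formula: allowed downtime = period * (100 - SLA) / 100
Period (week) = 10080 minutes
Unavailability fraction = (100 - 99.9) / 100
Allowed downtime = 10080 * (100 - 99.9) / 100
Allowed downtime = 10.08 minutes

10.08 minutes


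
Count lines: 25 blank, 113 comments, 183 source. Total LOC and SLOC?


Total LOC = blank + comment + code
Total LOC = 25 + 113 + 183 = 321
SLOC (source only) = code = 183

Total LOC: 321, SLOC: 183


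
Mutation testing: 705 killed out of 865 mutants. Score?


Mutation score = killed / total * 100
Mutation score = 705 / 865 * 100
Mutation score = 81.5%

81.5%


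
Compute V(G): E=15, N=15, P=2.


Formula: V(G) = E - N + 2P
V(G) = 15 - 15 + 2*2
V(G) = 0 + 4
V(G) = 4

4


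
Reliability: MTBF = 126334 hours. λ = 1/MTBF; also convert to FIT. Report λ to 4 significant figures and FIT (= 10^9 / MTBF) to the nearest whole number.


Formula: λ = 1 / MTBF; FIT = λ × 1e9 = 1e9 / MTBF
λ = 1 / 126334 ≈ 7.916e-06 failures/hour
FIT = 1e9 / 126334 ≈ 7916 failures per 1e9 hours (nearest whole number)

λ = 7.916e-06 /h, FIT = 7916


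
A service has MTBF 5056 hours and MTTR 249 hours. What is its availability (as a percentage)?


Availability = MTBF / (MTBF + MTTR)
Availability = 5056 / (5056 + 249)
Availability = 5056 / 5305
Availability = 95.3063%

95.3063%


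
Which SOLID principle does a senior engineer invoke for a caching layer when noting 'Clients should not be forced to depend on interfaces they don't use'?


This describes the Interface Segregation Principle (ISP)

Interface Segregation Principle (ISP)


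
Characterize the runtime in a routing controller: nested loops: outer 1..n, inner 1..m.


Reasoning: product of independent bounds
Complexity: O(n*m)

O(n*m)


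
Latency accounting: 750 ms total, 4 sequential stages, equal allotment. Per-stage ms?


Formula: per_stage = total_budget / stages
per_stage = 750 / 4
per_stage = 187.5 ms

187.5 ms


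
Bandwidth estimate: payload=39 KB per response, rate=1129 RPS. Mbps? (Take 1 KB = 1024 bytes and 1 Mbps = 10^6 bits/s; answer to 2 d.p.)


Formula: Mbps = payload_bytes * RPS * 8 / 1e6
Payload per request = 39 KB = 39 * 1024 = 39936 bytes
Total bytes/sec = 39936 * 1129 = 45087744
Total bits/sec = 45087744 * 8 = 360701952
Mbps = 360701952 / 1e6 = 360.7

360.7 Mbps


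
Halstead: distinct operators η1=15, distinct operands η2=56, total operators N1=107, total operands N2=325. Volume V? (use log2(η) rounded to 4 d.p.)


Formula: V = N * log2(η), where N = N1 + N2 and η = η1 + η2
η = 15 + 56 = 71
N = 107 + 325 = 432
log2(71) ≈ 6.1497
V = 432 * 6.1497 = 2656.67

2656.67


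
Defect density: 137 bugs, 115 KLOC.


Defect density = defects / KLOC
Defect density = 137 / 115
Defect density = 1.191 defects/KLOC

1.191 defects/KLOC


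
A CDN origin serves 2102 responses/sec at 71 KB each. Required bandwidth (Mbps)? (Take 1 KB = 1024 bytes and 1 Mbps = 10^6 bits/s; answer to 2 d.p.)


Formula: Mbps = payload_bytes * RPS * 8 / 1e6
Payload per request = 71 KB = 71 * 1024 = 72704 bytes
Total bytes/sec = 72704 * 2102 = 152823808
Total bits/sec = 152823808 * 8 = 1222590464
Mbps = 1222590464 / 1e6 = 1222.59

1222.59 Mbps


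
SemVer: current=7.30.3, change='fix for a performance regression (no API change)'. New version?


Current: 7.30.3
Change category: 'fix for a performance regression (no API change)' → patch bump
SemVer rule: patch bump → increment PATCH (MAJOR and MINOR unchanged)
New: 7.30.4

7.30.4


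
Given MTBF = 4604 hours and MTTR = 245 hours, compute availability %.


Availability = MTBF / (MTBF + MTTR)
Availability = 4604 / (4604 + 245)
Availability = 4604 / 4849
Availability = 94.9474%

94.9474%


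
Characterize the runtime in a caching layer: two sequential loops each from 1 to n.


Reasoning: sequential dominates: O(n) + O(n) = O(n)
Complexity: O(n)

O(n)


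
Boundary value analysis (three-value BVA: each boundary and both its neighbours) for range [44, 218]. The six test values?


Range: [44, 218]
Boundaries: just below min, min, min+1, max-1, max, just above max
Values: [43, 44, 45, 217, 218, 219]

[43, 44, 45, 217, 218, 219]


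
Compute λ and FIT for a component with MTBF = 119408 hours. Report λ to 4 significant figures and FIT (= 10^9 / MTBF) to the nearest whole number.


Formula: λ = 1 / MTBF; FIT = λ × 1e9 = 1e9 / MTBF
λ = 1 / 119408 ≈ 8.375e-06 failures/hour
FIT = 1e9 / 119408 ≈ 8375 failures per 1e9 hours (nearest whole number)

λ = 8.375e-06 /h, FIT = 8375


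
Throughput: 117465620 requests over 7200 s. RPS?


Formula: throughput = requests / seconds
throughput = 117465620 / 7200
throughput = 16314.67 requests/second

16314.67 requests/second


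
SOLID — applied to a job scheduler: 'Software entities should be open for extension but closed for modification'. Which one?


This describes the Open/Closed Principle (OCP)

Open/Closed Principle (OCP)


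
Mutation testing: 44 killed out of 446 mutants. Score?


Mutation score = killed / total * 100
Mutation score = 44 / 446 * 100
Mutation score = 9.87%

9.87%


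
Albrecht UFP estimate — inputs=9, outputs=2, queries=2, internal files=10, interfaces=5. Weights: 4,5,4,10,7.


UFP = EI*4 + EO*5 + EQ*4 + ILF*10 + EIF*7
UFP = 9*4 + 2*5 + 2*4 + 10*10 + 5*7
UFP = 36 + 10 + 8 + 100 + 35
UFP = 189

189


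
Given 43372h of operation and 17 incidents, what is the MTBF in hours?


Formula: MTBF = Total operating time / Number of failures
MTBF = 43372 / 17
MTBF = 2551.29 hours

2551.29 hours


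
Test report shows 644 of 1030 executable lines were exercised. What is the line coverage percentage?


Coverage = covered / total * 100
Coverage = 644 / 1030 * 100
Coverage = 62.52%

62.52%


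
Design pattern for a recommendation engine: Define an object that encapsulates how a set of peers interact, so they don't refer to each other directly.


This matches the Mediator pattern

Mediator


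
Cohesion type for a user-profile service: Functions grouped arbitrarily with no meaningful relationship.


Reasoning: Worst: random grouping
Type: Coincidental cohesion

Coincidental cohesion


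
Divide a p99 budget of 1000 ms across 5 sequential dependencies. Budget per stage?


Formula: per_stage = total_budget / stages
per_stage = 1000 / 5
per_stage = 200.0 ms

200.0 ms


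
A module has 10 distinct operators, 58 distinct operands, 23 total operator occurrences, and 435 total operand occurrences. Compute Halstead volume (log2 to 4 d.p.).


Formula: V = N * log2(η), where N = N1 + N2 and η = η1 + η2
η = 10 + 58 = 68
N = 23 + 435 = 458
log2(68) ≈ 6.0875
V = 458 * 6.0875 = 2788.08

2788.08


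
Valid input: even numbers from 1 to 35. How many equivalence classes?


Constraint: even integers in [1, 35]
Class 1: x < 1 — out-of-range invalid
Class 2: x in [1,35] but odd — wrong type invalid
Class 3: x in [1,35] and even — valid
Class 4: x > 35 — out-of-range invalid
Total equivalence classes: 4

4 equivalence classes


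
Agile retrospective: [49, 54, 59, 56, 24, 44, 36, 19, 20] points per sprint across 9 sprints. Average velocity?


Formula: Avg velocity = Total points / Number of sprints
Points: [49, 54, 59, 56, 24, 44, 36, 19, 20]
Sum = 49 + 54 + 59 + 56 + 24 + 44 + 36 + 19 + 20 = 361
Avg velocity = 361 / 9 = 40.11 points/sprint

40.11 points/sprint


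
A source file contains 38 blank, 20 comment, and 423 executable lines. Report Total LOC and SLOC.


Total LOC = blank + comment + code
Total LOC = 38 + 20 + 423 = 481
SLOC (source only) = code = 423

Total LOC: 481, SLOC: 423


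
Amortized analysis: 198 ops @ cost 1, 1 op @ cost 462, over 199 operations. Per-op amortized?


Formula: Amortized cost = Total cost / Operations
Total cost = (198 * 1) + (1 * 462)
Total cost = 198 + 462 = 660
Amortized = 660 / 199 = 3.3166

3.3166


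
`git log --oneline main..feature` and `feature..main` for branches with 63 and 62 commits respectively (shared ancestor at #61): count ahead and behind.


Common ancestor: commit #61
feature commits after divergence: 63 - 61 = 2
main commits after divergence: 62 - 61 = 1
feature is 2 commits ahead of main
main is 1 commits ahead of feature

feature ahead: 2, main ahead: 1
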